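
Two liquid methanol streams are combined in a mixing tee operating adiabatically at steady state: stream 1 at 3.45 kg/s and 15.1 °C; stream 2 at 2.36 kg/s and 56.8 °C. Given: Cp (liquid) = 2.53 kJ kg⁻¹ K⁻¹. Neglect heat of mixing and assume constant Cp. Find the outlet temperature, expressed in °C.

Energy balance with Q = 0: Σ ṁᵢCp,ᵢ(T_out − Tᵢ) = 0
Σ ṁᵢCp,ᵢTᵢ = 3.45×2.53×15.1 + 2.36×2.53×56.8 = 470.94
Σ ṁᵢCp,ᵢ = 3.45×2.53 + 2.36×2.53 = 14.699
T_out = 470.94 / 14.699 = 32.038 °C

T_out = 32.0 °C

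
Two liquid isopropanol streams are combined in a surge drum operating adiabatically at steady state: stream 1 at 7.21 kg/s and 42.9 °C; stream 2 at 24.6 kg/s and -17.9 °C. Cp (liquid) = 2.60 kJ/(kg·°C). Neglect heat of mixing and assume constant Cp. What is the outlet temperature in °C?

No heat crosses the boundary, so H_out = H_in.
Σ ṁᵢCp,ᵢTᵢ = 7.21×2.60×42.9 + 24.6×2.60×-17.9 = -340.68
Σ ṁᵢCp,ᵢ = 7.21×2.60 + 24.6×2.60 = 82.706
T_out = -340.68 / 82.706 = -4.1192 °C

T_out = -4.12 °C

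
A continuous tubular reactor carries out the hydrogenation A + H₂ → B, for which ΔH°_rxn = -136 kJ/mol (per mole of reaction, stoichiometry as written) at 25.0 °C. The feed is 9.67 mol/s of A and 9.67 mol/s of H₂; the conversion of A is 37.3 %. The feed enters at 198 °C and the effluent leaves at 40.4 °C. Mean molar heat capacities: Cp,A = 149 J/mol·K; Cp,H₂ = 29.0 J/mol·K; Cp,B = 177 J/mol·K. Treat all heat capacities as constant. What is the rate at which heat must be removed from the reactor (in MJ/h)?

Extent of reaction ξ = 0.373 × 9.67 = 3.6069 mol/s
Reaction term: ξ·ΔH°_rxn = 3.6069 × -136 = -490.54 kJ/s
Sensible, feed 198→25 °C: -297.78 kJ/s
Outlet flows (mol/s): A 6.0631, H₂ 6.0631, B 3.6069
Sensible, products 25→40.4 °C: 26.452 kJ/s
Q = ΔH = -761.87 kJ/s = -761.87 kW
Heat removed = 2742.7 MJ/h

Q_out = 2740 MJ/h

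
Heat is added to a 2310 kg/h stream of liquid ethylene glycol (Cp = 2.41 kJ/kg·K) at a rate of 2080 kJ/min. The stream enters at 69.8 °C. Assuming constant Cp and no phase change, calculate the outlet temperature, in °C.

Q = 2080 kJ/min = 124800 kJ/h
ΔT = Q/(ṁ·Cp) = 124800/(2310×2.41) = 22.417 K
T_out = 69.8 + 22.417 = 92.217 °C

T_out = 92.2 °C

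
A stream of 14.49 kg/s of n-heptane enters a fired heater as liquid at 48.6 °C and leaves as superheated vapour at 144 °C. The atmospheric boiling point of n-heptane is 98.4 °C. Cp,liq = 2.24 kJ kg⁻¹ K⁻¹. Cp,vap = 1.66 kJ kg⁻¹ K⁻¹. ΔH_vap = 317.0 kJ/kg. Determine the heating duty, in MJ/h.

liquid 48.6→98.4 °C: 111.55 kJ/kg
vaporisation at 98.4 °C: 317 kJ/kg
vapour 98.4→144 °C: 75.696 kJ/kg
Δh = 111.55 + 317 + 75.696 = 504.25 kJ/kg
Q = ṁ·Δh = 14.49 kg/s × 504.25 kJ/kg = 7306.6 kJ/s
|Q| = 7306.6 kW = 26304 MJ/h

Q = 26300 MJ/h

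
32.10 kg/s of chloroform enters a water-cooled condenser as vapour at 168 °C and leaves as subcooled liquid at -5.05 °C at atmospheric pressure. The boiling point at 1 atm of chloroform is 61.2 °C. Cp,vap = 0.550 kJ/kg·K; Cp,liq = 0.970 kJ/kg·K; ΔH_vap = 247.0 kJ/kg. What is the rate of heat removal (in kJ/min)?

Q_c = 713000 kJ/min

vapour 168→61.2 °C: -58.74 kJ/kg
condensation at 61.2 °C: -247 kJ/kg
liquid 61.2→-5.05 °C: -64.263 kJ/kg
Δh = -58.74 + -247 + -64.263 = -370 kJ/kg
Q = ṁ·Δh = 32.10 kg/s × -370 kJ/kg = -11877 kJ/s
|Q| = 11877 kW = 712620 kJ/min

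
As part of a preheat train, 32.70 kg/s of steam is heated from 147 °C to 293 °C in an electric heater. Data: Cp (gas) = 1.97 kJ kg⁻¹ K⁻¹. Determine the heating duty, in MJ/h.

Q = ṁ·Cp·ΔT = 32.70 × 1.97 × (293 − 147) = 9405.2 kJ/s
Heating duty = 33859 MJ/h

Q = 33900 MJ/h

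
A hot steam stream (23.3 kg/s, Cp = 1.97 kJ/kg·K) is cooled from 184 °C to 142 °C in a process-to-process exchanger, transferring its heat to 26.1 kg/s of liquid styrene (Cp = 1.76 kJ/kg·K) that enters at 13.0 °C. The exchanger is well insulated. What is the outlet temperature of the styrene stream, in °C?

Heat released by hot stream: Q = 23.3 × 1.97 × (184 − 142) = 1927.8 kJ/s
Energy balance on cold side (adiabatic exchanger): Q = ṁ_c·Cp_c·(T_c,out − T_c,in)
T_c,out = 13.0 + 1927.8/(26.1 × 1.76) = 54.968 °C

T_c,out = 55.0 °C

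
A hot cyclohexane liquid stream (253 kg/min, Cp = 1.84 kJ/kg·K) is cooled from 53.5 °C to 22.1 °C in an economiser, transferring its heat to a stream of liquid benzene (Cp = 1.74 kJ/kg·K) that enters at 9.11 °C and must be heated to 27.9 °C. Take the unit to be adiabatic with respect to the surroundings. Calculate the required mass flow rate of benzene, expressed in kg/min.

Heat released by hot stream: Q = 253 × 1.84 × (53.5 − 22.1) = 14617 kJ/min
Energy balance on cold side (adiabatic exchanger): Q = ṁ_c·Cp_c·(T_c,out − T_c,in)
ṁ_c = 14617 / [1.74 × (27.9 − 9.11)] = 447.09 kg/min

ṁ_c = 447 kg/min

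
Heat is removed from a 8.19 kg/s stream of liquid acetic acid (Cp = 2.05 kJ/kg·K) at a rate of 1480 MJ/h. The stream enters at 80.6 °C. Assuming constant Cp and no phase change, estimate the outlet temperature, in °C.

T_out = 56.1 °C

Q = 1480 MJ/h = 411.11 kJ/s
ΔT = Q/(ṁ·Cp) = 411.11/(8.19×2.05) = 24.486 K
T_out = 80.6 − 24.486 = 56.114 °C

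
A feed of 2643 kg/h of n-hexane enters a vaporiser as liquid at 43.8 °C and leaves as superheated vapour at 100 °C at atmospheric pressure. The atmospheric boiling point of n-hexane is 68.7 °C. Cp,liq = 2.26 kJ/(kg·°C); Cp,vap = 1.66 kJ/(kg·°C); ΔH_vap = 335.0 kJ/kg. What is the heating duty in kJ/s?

Q = 325 kJ/s

liquid 43.8→68.7 °C: 56.274 kJ/kg
vaporisation at 68.7 °C: 335 kJ/kg
vapour 68.7→100 °C: 51.958 kJ/kg
Δh = 56.274 + 335 + 51.958 = 443.23 kJ/kg
Q = ṁ·Δh = 2643 kg/h × 443.23 kJ/kg = 1.1715e+06 kJ/h
|Q| = 325.41 kW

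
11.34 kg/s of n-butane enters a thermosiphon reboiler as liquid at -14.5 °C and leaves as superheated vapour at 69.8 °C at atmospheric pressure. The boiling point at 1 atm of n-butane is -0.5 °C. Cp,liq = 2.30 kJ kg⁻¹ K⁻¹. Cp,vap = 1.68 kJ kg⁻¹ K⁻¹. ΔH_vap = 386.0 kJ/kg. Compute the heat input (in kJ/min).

liquid -14.5→-0.5 °C: 32.2 kJ/kg
vaporisation at -0.5 °C: 386 kJ/kg
vapour -0.5→69.8 °C: 118.1 kJ/kg
Δh = 32.2 + 386 + 118.1 = 536.3 kJ/kg
Q = ṁ·Δh = 11.34 kg/s × 536.3 kJ/kg = 6081.7 kJ/s
|Q| = 6081.7 kW = 364900 kJ/min

Q = 365000 kJ/min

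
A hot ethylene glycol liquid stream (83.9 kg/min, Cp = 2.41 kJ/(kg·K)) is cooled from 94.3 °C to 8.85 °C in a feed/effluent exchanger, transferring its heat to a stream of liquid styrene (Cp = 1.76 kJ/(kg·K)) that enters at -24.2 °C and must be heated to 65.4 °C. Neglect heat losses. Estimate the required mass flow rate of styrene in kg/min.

ṁ_c = 110 kg/min

Heat released by hot stream: Q = 83.9 × 2.41 × (94.3 − 8.85) = 17278 kJ/min
Energy balance on cold side (adiabatic exchanger): Q = ṁ_c·Cp_c·(T_c,out − T_c,in)
ṁ_c = 17278 / [1.76 × (65.4 − -24.2)] = 109.56 kg/min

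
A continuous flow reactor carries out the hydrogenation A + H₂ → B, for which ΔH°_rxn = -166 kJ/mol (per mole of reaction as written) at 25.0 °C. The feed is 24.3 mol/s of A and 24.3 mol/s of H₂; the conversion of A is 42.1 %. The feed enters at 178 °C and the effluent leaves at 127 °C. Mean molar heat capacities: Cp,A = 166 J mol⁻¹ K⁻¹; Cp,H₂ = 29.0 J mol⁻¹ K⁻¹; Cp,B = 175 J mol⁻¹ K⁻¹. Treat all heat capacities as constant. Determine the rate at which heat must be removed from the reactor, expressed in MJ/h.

Q_out = 7060 MJ/h

Extent of reaction ξ = 0.421 × 24.3 = 10.23 mol/s
Reaction term: ξ·ΔH°_rxn = 10.23 × -166 = -1698.2 kJ/s
Sensible, feed 178→25 °C: -724.99 kJ/s
Outlet flows (mol/s): A 14.07, H₂ 14.07, B 10.23
Sensible, products 25→127 °C: 462.46 kJ/s
Q = ΔH = -1960.8 kJ/s = -1960.8 kW
Heat removed = 7058.7 MJ/h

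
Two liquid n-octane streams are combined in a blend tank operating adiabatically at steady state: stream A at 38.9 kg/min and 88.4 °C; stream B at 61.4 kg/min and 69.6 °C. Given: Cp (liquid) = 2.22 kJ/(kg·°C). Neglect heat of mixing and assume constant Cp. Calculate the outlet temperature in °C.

T_out = 76.9 °C

Energy balance with Q = 0: Σ ṁᵢCp,ᵢ(T_out − Tᵢ) = 0
T_out = Σ ṁᵢCp,ᵢTᵢ / Σ ṁᵢCp,ᵢ
      = 17121 / 222.67 = 76.891 °C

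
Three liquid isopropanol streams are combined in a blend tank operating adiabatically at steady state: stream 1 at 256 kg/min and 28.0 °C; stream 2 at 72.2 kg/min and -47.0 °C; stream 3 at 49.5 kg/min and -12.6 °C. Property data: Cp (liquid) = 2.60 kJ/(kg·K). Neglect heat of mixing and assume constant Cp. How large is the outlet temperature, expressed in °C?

No heat crosses the boundary, so H_out = H_in.
Σ ṁᵢCp,ᵢTᵢ = 256×2.60×28.0 + 72.2×2.60×-47.0 + 49.5×2.60×-12.6 = 8192.3
Σ ṁᵢCp,ᵢ = 256×2.60 + 72.2×2.60 + 49.5×2.60 = 982.02
T_out = 8192.3 / 982.02 = 8.3423 °C

T_out = 8.34 °C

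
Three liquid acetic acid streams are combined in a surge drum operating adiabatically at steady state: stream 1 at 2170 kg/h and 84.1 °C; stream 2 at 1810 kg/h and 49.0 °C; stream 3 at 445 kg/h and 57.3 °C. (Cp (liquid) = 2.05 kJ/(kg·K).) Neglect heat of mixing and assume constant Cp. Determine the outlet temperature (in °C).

Adiabatic, steady state ⇒ Σ ṁᵢCp,ᵢ(T_out − Tᵢ) = 0
Σ ṁᵢCp,ᵢTᵢ = 2170×2.05×84.1 + 1810×2.05×49.0 + 445×2.05×57.3 = 608210
Σ ṁᵢCp,ᵢ = 2170×2.05 + 1810×2.05 + 445×2.05 = 9071.2
T_out = 608210 / 9071.2 = 67.048 °C

T_out = 67.0 °C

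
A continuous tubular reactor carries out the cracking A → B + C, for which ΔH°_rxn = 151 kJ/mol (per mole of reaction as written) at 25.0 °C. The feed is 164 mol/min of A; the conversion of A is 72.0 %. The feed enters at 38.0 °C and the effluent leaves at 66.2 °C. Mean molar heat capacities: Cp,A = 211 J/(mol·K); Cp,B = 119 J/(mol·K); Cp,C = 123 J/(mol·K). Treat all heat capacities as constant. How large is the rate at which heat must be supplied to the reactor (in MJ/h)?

Q_in = 1140 MJ/h

Extent of reaction ξ = 0.720 × 164 = 118.08 mol/min
Reaction term: ξ·ΔH°_rxn = 118.08 × 151 = 17830 kJ/min
Sensible, feed 38.0→25 °C: -449.85 kJ/min
Outlet flows (mol/min): A 45.92, B 118.08, C 118.08
Sensible, products 25→66.2 °C: 1576.5 kJ/min
Q = ΔH = 18957 kJ/min = 315.95 kW
Heat supplied = 1137.4 MJ/h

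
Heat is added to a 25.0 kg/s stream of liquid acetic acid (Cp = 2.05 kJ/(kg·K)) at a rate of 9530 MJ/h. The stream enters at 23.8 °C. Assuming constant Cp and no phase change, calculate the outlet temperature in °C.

Q = 9530 MJ/h = 2647.2 kJ/s
ΔT = Q/(ṁ·Cp) = 2647.2/(25.0×2.05) = 51.653 K
T_out = 23.8 + 51.653 = 75.453 °C

T_out = 75.5 °C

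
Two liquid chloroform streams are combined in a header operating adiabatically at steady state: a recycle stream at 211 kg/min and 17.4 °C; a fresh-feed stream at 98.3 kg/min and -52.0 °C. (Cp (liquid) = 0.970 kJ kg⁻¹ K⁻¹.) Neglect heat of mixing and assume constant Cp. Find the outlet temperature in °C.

T_out = -4.66 °C

No heat crosses the boundary, so H_out = H_in.
Σ ṁᵢCp,ᵢTᵢ = 211×0.970×17.4 + 98.3×0.970×-52.0 = -1397
Σ ṁᵢCp,ᵢ = 211×0.970 + 98.3×0.970 = 300.02
T_out = -1397 / 300.02 = -4.6563 °C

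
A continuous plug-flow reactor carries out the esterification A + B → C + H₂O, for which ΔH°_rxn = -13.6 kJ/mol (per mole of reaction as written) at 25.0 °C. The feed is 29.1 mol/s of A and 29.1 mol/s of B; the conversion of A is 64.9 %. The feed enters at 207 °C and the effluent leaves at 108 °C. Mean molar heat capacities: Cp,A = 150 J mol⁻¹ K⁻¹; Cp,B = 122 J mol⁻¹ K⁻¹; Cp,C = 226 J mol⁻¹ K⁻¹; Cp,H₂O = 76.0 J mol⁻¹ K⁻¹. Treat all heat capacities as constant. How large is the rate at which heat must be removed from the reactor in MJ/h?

Q_out = 3580 MJ/h

Extent of reaction ξ = 0.649 × 29.1 = 18.886 mol/s
Reaction term: ξ·ΔH°_rxn = 18.886 × -13.6 = -256.85 kJ/s
Sensible, feed 207→25 °C: -1440.6 kJ/s
Outlet flows (mol/s): A 10.214, B 10.214, C 18.886, H₂O 18.886
Sensible, products 25→108 °C: 703.99 kJ/s
Q = ΔH = -993.43 kJ/s = -993.43 kW
Heat removed = 3576.3 MJ/h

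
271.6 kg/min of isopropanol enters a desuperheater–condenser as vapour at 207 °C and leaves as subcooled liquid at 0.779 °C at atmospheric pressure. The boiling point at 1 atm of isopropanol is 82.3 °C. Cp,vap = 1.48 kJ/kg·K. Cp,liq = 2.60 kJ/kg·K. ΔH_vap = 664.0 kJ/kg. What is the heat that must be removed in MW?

vapour 207→82.3 °C: -184.56 kJ/kg
condensation at 82.3 °C: -664 kJ/kg
liquid 82.3→0.779 °C: -211.95 kJ/kg
Δh = -184.56 + -664 + -211.95 = -1060.5 kJ/kg
Q = ṁ·Δh = 271.6 kg/min × -1060.5 kJ/kg = -288030 kJ/min
|Q| = 4800.6 kW = 4.8006 MW

Q_c = 4.80 MW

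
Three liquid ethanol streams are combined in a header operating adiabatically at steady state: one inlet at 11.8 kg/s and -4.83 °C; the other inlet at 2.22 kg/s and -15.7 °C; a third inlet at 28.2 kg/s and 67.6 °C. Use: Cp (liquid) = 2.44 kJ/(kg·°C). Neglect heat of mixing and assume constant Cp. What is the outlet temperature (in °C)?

Adiabatic, steady state ⇒ Σ ṁᵢCp,ᵢ(T_out − Tᵢ) = 0
T_out = Σ ṁᵢCp,ᵢTᵢ / Σ ṁᵢCp,ᵢ
      = 4427.3 / 103.02 = 42.977 °C

T_out = 43.0 °C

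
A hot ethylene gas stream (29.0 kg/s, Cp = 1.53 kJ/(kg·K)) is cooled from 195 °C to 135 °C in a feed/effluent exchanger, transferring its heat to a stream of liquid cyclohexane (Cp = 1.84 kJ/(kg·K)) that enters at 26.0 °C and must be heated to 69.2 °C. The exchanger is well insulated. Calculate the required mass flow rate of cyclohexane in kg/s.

Heat released by hot stream: Q = 29.0 × 1.53 × (195 − 135) = 2662.2 kJ/s
Energy balance on cold side (adiabatic exchanger): Q = ṁ_c·Cp_c·(T_c,out − T_c,in)
ṁ_c = 2662.2 / [1.84 × (69.2 − 26.0)] = 33.492 kg/s

ṁ_c = 33.5 kg/s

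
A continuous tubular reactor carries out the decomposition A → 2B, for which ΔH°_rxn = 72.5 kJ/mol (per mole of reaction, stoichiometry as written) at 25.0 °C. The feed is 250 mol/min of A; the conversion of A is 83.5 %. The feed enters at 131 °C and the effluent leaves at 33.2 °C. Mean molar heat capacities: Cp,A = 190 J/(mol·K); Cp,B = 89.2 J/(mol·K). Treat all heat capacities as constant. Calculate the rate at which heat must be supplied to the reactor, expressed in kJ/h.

Q_in = 628000 kJ/h

Extent of reaction ξ = 0.835 × 250 = 208.75 mol/min
Reaction term: ξ·ΔH°_rxn = 208.75 × 72.5 = 15134 kJ/min
Sensible, feed 131→25 °C: -5035 kJ/min
Outlet flows (mol/min): A 41.25, B 417.5
Sensible, products 25→33.2 °C: 369.64 kJ/min
Q = ΔH = 10469 kJ/min = 174.48 kW
Heat supplied = 628140 kJ/h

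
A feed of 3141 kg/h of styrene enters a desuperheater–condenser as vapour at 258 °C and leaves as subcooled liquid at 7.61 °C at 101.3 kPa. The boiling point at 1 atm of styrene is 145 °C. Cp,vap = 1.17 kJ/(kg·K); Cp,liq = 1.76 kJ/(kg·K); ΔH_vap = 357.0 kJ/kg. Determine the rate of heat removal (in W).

Q_c = 638000 W

vapour 258→145 °C: -132.21 kJ/kg
condensation at 145 °C: -357 kJ/kg
liquid 145→7.61 °C: -241.81 kJ/kg
Δh = -132.21 + -357 + -241.81 = -731.02 kJ/kg
Q = ṁ·Δh = 3141 kg/h × -731.02 kJ/kg = -2.2961e+06 kJ/h
|Q| = 637.81 kW = 637810 W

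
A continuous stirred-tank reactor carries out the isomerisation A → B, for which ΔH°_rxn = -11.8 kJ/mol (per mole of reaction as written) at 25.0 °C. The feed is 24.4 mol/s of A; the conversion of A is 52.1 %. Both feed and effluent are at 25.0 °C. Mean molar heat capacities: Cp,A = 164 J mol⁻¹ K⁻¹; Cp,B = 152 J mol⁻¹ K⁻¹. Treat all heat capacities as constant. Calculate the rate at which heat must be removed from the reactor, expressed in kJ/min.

Q_out = 9000 kJ/min

Extent of reaction ξ = 0.521 × 24.4 = 12.712 mol/s
Reaction term: ξ·ΔH°_rxn = 12.712 × -11.8 = -150.01 kJ/s
Q = ΔH = -150.01 kJ/s = -150.01 kW
Heat removed = 9000.4 kJ/min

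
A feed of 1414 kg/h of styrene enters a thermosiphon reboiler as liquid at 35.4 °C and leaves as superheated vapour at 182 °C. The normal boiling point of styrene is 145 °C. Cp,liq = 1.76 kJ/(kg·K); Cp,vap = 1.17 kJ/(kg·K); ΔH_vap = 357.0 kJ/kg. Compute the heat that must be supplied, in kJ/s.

Q = 233 kJ/s

liquid 35.4→145 °C: 192.9 kJ/kg
vaporisation at 145 °C: 357 kJ/kg
vapour 145→182 °C: 43.29 kJ/kg
Δh = 192.9 + 357 + 43.29 = 593.19 kJ/kg
Q = ṁ·Δh = 1414 kg/h × 593.19 kJ/kg = 838770 kJ/h
|Q| = 232.99 kW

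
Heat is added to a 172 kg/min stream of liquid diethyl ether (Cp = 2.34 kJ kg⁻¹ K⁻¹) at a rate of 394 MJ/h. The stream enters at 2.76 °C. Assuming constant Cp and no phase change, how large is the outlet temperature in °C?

Q = 394 MJ/h = 6566.7 kJ/min
ΔT = Q/(ṁ·Cp) = 6566.7/(172×2.34) = 16.316 K
T_out = 2.76 + 16.316 = 19.076 °C

T_out = 19.1 °C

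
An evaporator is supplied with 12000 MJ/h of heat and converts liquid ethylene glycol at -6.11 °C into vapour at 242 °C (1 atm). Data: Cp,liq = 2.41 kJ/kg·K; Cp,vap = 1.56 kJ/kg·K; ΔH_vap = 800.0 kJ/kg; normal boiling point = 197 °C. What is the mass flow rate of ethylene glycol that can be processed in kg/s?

ṁ = 2.45 kg/s

Δh = 2.41×(197−-6.11) + 800.0 + 1.56×(242−197) = 1359.7 kJ/kg
Q = 12000 MJ/h = 3333.3 kJ/s = 3333.3 kJ/s
ṁ = Q/Δh = 3333.3 / 1359.7 = 2.4515 kg/s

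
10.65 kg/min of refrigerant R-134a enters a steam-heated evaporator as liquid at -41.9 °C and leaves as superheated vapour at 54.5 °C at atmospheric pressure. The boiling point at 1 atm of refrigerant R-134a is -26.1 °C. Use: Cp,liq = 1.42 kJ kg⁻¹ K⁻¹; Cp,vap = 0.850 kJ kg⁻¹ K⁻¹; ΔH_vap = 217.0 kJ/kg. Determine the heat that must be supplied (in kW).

Q = 54.7 kW

liquid -41.9→-26.1 °C: 22.436 kJ/kg
vaporisation at -26.1 °C: 217 kJ/kg
vapour -26.1→54.5 °C: 68.51 kJ/kg
Δh = 22.436 + 217 + 68.51 = 307.95 kJ/kg
Q = ṁ·Δh = 10.65 kg/min × 307.95 kJ/kg = 3279.6 kJ/min
|Q| = 54.66 kW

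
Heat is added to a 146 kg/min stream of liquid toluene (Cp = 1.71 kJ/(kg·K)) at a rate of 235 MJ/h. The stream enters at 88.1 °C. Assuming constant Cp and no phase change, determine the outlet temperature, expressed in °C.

Q = 235 MJ/h = 3916.7 kJ/min
ΔT = Q/(ṁ·Cp) = 3916.7/(146×1.71) = 15.688 K
T_out = 88.1 + 15.688 = 103.79 °C

T_out = 104 °C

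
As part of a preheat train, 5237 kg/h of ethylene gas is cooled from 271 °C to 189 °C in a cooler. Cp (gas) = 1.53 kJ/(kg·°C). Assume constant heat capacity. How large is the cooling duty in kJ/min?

Q_c = 11000 kJ/min

Q = ṁ·Cp·ΔT = 5237 × 1.53 × (189 − 271) = -657030 kJ/h
Converting: 657030 / 3600 s = 182.51 kW
Cooling duty = 10951 kJ/min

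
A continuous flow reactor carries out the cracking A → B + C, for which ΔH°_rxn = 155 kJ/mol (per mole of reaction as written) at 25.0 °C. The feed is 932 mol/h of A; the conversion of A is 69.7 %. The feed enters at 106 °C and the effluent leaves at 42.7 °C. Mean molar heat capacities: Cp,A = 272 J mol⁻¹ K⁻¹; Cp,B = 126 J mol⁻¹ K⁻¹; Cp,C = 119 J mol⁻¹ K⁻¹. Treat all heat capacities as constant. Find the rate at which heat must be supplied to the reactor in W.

Extent of reaction ξ = 0.697 × 932 = 649.6 mol/h
Reaction term: ξ·ΔH°_rxn = 649.6 × 155 = 100690 kJ/h
Sensible, feed 106→25 °C: -20534 kJ/h
Outlet flows (mol/h): A 282.4, B 649.6, C 649.6
Sensible, products 25→42.7 °C: 4176.6 kJ/h
Q = ΔH = 84331 kJ/h = 23.425 kW
Heat supplied = 23425 W

Q_in = 23400 W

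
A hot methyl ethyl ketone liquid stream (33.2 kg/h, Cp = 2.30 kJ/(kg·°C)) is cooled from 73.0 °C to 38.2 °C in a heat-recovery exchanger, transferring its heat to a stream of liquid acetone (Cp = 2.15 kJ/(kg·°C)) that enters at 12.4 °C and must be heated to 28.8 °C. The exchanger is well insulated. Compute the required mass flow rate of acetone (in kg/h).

ṁ_c = 75.4 kg/h

Heat released by hot stream: Q = 33.2 × 2.30 × (73.0 − 38.2) = 2657.3 kJ/h
Energy balance on cold side (adiabatic exchanger): Q = ṁ_c·Cp_c·(T_c,out − T_c,in)
ṁ_c = 2657.3 / [2.15 × (28.8 − 12.4)] = 75.364 kg/h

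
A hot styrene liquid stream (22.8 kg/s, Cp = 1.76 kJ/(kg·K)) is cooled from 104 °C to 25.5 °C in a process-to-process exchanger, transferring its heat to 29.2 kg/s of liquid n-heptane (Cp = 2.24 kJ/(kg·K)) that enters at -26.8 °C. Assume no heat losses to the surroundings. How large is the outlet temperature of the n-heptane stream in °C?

Heat released by hot stream: Q = 22.8 × 1.76 × (104 − 25.5) = 3150 kJ/s
Energy balance on cold side (adiabatic exchanger): Q = ṁ_c·Cp_c·(T_c,out − T_c,in)
T_c,out = -26.8 + 3150/(29.2 × 2.24) = 21.36 °C

T_c,out = 21.4 °C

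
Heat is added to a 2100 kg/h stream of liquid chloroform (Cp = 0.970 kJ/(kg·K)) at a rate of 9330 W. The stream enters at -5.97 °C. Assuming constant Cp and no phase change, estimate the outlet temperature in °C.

T_out = 10.5 °C

Q = 9330 W = 33588 kJ/h
ΔT = Q/(ṁ·Cp) = 33588/(2100×0.970) = 16.489 K
T_out = -5.97 + 16.489 = 10.519 °C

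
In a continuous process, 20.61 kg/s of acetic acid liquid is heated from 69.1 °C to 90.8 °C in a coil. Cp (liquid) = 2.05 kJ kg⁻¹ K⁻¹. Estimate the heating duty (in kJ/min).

Q = ṁ·Cp·ΔT = 20.61 × 2.05 × (90.8 − 69.1) = 916.84 kJ/s
Heating duty = 55010 kJ/min

Q = 55000 kJ/min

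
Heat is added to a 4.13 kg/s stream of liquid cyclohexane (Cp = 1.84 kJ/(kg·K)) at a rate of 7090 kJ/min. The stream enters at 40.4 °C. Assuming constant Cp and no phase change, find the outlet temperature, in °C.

Q = 7090 kJ/min = 118.17 kJ/s
ΔT = Q/(ṁ·Cp) = 118.17/(4.13×1.84) = 15.55 K
T_out = 40.4 + 15.55 = 55.95 °C

T_out = 55.9 °C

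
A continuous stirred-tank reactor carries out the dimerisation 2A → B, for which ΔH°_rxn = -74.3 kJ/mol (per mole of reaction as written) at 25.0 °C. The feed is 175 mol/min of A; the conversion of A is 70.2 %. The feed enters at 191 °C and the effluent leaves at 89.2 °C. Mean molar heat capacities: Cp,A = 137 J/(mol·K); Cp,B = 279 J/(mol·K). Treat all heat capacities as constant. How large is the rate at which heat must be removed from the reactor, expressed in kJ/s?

Extent of reaction ξ = 0.702 × 175 / 2 = 61.425 mol/min
Reaction term: ξ·ΔH°_rxn = 61.425 × -74.3 = -4563.9 kJ/min
Sensible, feed 191→25 °C: -3979.8 kJ/min
Outlet flows (mol/min): A 52.15, B 61.425
Sensible, products 25→89.2 °C: 1558.9 kJ/min
Q = ΔH = -6984.8 kJ/min = -116.41 kW
Heat removed = 116.41 kJ/s

Q_out = 116 kJ/s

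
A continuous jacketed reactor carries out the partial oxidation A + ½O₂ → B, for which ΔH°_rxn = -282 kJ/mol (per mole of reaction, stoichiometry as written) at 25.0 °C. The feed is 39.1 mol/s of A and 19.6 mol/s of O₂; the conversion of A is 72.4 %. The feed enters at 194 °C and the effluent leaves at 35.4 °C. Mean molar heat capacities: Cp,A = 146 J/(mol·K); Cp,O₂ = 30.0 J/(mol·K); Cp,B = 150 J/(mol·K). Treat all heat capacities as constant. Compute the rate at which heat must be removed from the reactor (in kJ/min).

Extent of reaction ξ = 0.724 × 39.1 = 28.308 mol/s
Reaction term: ξ·ΔH°_rxn = 28.308 × -282 = -7983 kJ/s
Sensible, feed 194→25 °C: -1064.1 kJ/s
Outlet flows (mol/s): A 10.792, O₂ 5.4458, B 28.308
Sensible, products 25→35.4 °C: 62.246 kJ/s
Q = ΔH = -8984.8 kJ/s = -8984.8 kW
Heat removed = 539090 kJ/min

Q_out = 539000 kJ/min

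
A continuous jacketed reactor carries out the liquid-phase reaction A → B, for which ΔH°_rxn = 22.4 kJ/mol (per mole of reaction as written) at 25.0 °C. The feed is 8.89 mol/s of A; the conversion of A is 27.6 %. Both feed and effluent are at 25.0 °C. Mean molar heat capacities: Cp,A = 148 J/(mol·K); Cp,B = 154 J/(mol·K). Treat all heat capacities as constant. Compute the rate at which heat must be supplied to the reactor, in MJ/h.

Extent of reaction ξ = 0.276 × 8.89 = 2.4536 mol/s
Reaction term: ξ·ΔH°_rxn = 2.4536 × 22.4 = 54.962 kJ/s
Q = ΔH = 54.962 kJ/s = 54.962 kW
Heat supplied = 197.86 MJ/h

Q_in = 198 MJ/h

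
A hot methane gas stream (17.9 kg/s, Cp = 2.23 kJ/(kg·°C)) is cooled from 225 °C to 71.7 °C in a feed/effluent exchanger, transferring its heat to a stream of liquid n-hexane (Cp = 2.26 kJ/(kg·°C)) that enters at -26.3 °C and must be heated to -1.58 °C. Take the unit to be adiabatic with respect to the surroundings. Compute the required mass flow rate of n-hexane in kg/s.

Heat released by hot stream: Q = 17.9 × 2.23 × (225 − 71.7) = 6119.3 kJ/s
Energy balance on cold side (adiabatic exchanger): Q = ṁ_c·Cp_c·(T_c,out − T_c,in)
ṁ_c = 6119.3 / [2.26 × (-1.58 − -26.3)] = 109.53 kg/s

ṁ_c = 110 kg/s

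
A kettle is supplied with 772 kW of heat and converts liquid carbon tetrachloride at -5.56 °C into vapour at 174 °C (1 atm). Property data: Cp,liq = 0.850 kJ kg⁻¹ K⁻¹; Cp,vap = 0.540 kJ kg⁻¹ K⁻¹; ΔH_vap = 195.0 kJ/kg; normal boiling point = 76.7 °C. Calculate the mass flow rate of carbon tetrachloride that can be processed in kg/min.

Δh = 0.850×(76.7−-5.56) + 195.0 + 0.540×(174−76.7) = 317.46 kJ/kg
Q = 772 kW = 772 kJ/s = 46320 kJ/min
ṁ = Q/Δh = 46320 / 317.46 = 145.91 kg/min

ṁ = 146 kg/min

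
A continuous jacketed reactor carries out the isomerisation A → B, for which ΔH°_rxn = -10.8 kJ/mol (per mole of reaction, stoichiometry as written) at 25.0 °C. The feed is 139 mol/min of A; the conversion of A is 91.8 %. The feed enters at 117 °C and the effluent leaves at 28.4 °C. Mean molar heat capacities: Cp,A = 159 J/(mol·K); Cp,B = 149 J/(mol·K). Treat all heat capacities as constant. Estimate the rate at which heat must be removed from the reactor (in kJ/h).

Extent of reaction ξ = 0.918 × 139 = 127.6 mol/min
Reaction term: ξ·ΔH°_rxn = 127.6 × -10.8 = -1378.1 kJ/min
Sensible, feed 117→25 °C: -2033.3 kJ/min
Outlet flows (mol/min): A 11.398, B 127.6
Sensible, products 25→28.4 °C: 70.805 kJ/min
Q = ΔH = -3340.6 kJ/min = -55.676 kW
Heat removed = 200440 kJ/h

Q_out = 200000 kJ/h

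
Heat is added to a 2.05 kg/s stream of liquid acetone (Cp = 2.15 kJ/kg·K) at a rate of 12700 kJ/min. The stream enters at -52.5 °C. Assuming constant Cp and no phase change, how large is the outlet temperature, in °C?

T_out = -4.48 °C

Q = 12700 kJ/min = 211.67 kJ/s
ΔT = Q/(ṁ·Cp) = 211.67/(2.05×2.15) = 48.024 K
T_out = -52.5 + 48.024 = -4.4758 °C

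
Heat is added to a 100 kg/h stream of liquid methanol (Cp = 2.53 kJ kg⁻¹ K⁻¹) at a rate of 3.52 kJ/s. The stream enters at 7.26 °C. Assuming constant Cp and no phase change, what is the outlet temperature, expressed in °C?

T_out = 57.3 °C

Q = 3.52 kJ/s = 12672 kJ/h
ΔT = Q/(ṁ·Cp) = 12672/(100×2.53) = 50.087 K
T_out = 7.26 + 50.087 = 57.347 °C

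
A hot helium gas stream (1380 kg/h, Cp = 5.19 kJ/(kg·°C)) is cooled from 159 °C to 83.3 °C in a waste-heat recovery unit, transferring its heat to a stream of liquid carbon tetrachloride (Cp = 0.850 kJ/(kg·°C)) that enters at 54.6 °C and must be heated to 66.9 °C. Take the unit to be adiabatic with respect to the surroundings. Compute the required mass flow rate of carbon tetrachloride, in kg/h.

ṁ_c = 51900 kg/h

Heat released by hot stream: Q = 1380 × 5.19 × (159 − 83.3) = 542180 kJ/h
Energy balance on cold side (adiabatic exchanger): Q = ṁ_c·Cp_c·(T_c,out − T_c,in)
ṁ_c = 542180 / [0.850 × (66.9 − 54.6)] = 51858 kg/h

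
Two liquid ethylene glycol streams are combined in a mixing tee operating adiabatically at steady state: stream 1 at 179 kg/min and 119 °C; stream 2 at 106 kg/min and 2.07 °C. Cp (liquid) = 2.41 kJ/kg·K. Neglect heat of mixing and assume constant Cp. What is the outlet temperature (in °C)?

Energy balance with Q = 0: Σ ṁᵢCp,ᵢ(T_out − Tᵢ) = 0
T_out = Σ ṁᵢCp,ᵢTᵢ / Σ ṁᵢCp,ᵢ
      = 51864 / 686.85 = 75.51 °C

T_out = 75.5 °C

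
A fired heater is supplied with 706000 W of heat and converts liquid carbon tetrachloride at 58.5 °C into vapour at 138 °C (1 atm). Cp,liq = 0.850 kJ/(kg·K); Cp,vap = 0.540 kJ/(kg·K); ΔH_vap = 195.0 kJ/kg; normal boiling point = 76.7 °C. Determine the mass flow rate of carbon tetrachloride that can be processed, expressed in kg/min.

Δh = 0.850×(76.7−58.5) + 195.0 + 0.540×(138−76.7) = 243.57 kJ/kg
Q = 706000 W = 706 kJ/s = 42360 kJ/min
ṁ = Q/Δh = 42360 / 243.57 = 173.91 kg/min

ṁ = 174 kg/min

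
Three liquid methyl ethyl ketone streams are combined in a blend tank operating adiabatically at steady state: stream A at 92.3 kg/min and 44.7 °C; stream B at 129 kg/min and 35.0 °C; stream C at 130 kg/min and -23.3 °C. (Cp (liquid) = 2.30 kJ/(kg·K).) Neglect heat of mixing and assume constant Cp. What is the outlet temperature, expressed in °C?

Adiabatic, steady state ⇒ Σ ṁᵢCp,ᵢ(T_out − Tᵢ) = 0
T_out = Σ ṁᵢCp,ᵢTᵢ / Σ ṁᵢCp,ᵢ
      = 12907 / 807.99 = 15.974 °C

T_out = 16.0 °C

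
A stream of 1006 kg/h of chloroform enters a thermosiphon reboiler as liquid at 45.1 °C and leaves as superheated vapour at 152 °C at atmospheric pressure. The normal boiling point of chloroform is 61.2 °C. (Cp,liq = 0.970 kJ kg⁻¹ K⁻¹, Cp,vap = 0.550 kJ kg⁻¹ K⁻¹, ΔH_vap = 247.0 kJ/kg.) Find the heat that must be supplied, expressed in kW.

liquid 45.1→61.2 °C: 15.617 kJ/kg
vaporisation at 61.2 °C: 247 kJ/kg
vapour 61.2→152 °C: 49.94 kJ/kg
Δh = 15.617 + 247 + 49.94 = 312.56 kJ/kg
Q = ṁ·Δh = 1006 kg/h × 312.56 kJ/kg = 314430 kJ/h
|Q| = 87.342 kW

Q = 87.3 kW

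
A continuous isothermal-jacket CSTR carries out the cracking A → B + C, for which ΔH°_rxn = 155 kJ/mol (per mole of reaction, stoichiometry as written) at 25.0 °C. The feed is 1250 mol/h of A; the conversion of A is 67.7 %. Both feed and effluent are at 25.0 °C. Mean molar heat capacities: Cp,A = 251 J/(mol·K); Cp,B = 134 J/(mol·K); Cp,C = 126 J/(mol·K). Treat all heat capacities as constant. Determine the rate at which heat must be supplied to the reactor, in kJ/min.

Q_in = 2190 kJ/min

Extent of reaction ξ = 0.677 × 1250 = 846.25 mol/h
Reaction term: ξ·ΔH°_rxn = 846.25 × 155 = 131170 kJ/h
Q = ΔH = 131170 kJ/h = 36.436 kW
Heat supplied = 2186.1 kJ/min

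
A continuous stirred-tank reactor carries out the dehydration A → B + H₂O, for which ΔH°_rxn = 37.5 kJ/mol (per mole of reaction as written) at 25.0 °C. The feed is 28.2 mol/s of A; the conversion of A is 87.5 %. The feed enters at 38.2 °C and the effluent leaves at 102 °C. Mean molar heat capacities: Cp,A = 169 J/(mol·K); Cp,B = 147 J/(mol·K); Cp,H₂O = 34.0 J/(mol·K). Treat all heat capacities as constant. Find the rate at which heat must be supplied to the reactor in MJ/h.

Extent of reaction ξ = 0.875 × 28.2 = 24.675 mol/s
Reaction term: ξ·ΔH°_rxn = 24.675 × 37.5 = 925.31 kJ/s
Sensible, feed 38.2→25 °C: -62.909 kJ/s
Outlet flows (mol/s): A 3.525, B 24.675, H₂O 24.675
Sensible, products 25→102 °C: 389.77 kJ/s
Q = ΔH = 1252.2 kJ/s = 1252.2 kW
Heat supplied = 4507.8 MJ/h

Q_in = 4510 MJ/h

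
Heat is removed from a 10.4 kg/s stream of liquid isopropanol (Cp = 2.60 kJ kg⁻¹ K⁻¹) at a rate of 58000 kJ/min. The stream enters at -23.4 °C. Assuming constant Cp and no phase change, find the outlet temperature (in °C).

T_out = -59.1 °C

Q = 58000 kJ/min = 966.67 kJ/s
ΔT = Q/(ṁ·Cp) = 966.67/(10.4×2.60) = 35.75 K
T_out = -23.4 − 35.75 = -59.15 °C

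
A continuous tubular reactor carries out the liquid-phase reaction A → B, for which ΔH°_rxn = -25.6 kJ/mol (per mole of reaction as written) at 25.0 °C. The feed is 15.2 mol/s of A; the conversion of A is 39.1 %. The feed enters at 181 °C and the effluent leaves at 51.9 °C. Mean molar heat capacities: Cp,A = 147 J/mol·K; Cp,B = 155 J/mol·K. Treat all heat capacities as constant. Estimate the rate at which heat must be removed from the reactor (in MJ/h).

Q_out = 1580 MJ/h

Extent of reaction ξ = 0.391 × 15.2 = 5.9432 mol/s
Reaction term: ξ·ΔH°_rxn = 5.9432 × -25.6 = -152.15 kJ/s
Sensible, feed 181→25 °C: -348.57 kJ/s
Outlet flows (mol/s): A 9.2568, B 5.9432
Sensible, products 25→51.9 °C: 61.384 kJ/s
Q = ΔH = -439.33 kJ/s = -439.33 kW
Heat removed = 1581.6 MJ/h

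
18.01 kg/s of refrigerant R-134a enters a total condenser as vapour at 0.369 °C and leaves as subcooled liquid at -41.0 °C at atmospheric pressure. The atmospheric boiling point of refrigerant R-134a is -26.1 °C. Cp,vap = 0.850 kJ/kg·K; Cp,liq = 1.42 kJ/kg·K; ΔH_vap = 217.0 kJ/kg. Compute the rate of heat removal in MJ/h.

Q_c = 16900 MJ/h

vapour 0.369→-26.1 °C: -22.499 kJ/kg
condensation at -26.1 °C: -217 kJ/kg
liquid -26.1→-41.0 °C: -21.158 kJ/kg
Δh = -22.499 + -217 + -21.158 = -260.66 kJ/kg
Q = ṁ·Δh = 18.01 kg/s × -260.66 kJ/kg = -4694.4 kJ/s
|Q| = 4694.4 kW = 16900 MJ/h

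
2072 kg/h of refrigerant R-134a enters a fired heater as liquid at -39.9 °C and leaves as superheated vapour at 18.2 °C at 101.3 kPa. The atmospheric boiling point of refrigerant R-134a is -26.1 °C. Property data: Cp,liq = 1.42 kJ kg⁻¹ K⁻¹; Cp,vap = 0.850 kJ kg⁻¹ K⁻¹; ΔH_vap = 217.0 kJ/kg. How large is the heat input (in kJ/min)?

liquid -39.9→-26.1 °C: 19.596 kJ/kg
vaporisation at -26.1 °C: 217 kJ/kg
vapour -26.1→18.2 °C: 37.655 kJ/kg
Δh = 19.596 + 217 + 37.655 = 274.25 kJ/kg
Q = ṁ·Δh = 2072 kg/h × 274.25 kJ/kg = 568250 kJ/h
|Q| = 157.85 kW = 9470.8 kJ/min

Q = 9470 kJ/min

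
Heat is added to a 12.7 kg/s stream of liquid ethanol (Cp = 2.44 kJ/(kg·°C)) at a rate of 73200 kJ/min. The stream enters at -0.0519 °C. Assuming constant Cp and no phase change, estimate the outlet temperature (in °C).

T_out = 39.3 °C

Q = 73200 kJ/min = 1220 kJ/s
ΔT = Q/(ṁ·Cp) = 1220/(12.7×2.44) = 39.37 K
T_out = -0.0519 + 39.37 = 39.318 °C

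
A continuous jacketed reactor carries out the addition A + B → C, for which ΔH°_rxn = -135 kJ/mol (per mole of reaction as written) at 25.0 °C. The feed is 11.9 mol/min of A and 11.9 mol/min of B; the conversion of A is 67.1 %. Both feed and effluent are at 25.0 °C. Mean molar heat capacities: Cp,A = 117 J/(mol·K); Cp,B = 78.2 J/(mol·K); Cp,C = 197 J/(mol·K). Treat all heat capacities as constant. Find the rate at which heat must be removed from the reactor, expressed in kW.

Q_out = 18.0 kW

Extent of reaction ξ = 0.671 × 11.9 = 7.9849 mol/min
Reaction term: ξ·ΔH°_rxn = 7.9849 × -135 = -1078 kJ/min
Q = ΔH = -1078 kJ/min = -17.966 kW
Heat removed = 17.966 kW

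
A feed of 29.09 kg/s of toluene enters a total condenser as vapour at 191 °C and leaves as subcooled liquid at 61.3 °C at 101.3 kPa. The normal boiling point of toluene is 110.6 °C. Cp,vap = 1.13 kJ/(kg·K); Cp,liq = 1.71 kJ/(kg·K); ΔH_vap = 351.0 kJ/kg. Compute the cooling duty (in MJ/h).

vapour 191→110.6 °C: -90.852 kJ/kg
condensation at 110.6 °C: -351 kJ/kg
liquid 110.6→61.3 °C: -84.303 kJ/kg
Δh = -90.852 + -351 + -84.303 = -526.15 kJ/kg
Q = ṁ·Δh = 29.09 kg/s × -526.15 kJ/kg = -15306 kJ/s
|Q| = 15306 kW = 55101 MJ/h

Q_c = 55100 MJ/h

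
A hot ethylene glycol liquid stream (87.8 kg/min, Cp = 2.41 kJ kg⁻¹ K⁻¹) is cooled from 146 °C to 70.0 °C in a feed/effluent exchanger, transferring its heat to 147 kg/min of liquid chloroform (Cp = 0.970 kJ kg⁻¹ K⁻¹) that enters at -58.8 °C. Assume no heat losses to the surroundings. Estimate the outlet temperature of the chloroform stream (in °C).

T_c,out = 54.0 °C

Heat released by hot stream: Q = 87.8 × 2.41 × (146 − 70.0) = 16081 kJ/min
Energy balance on cold side (adiabatic exchanger): Q = ṁ_c·Cp_c·(T_c,out − T_c,in)
T_c,out = -58.8 + 16081/(147 × 0.970) = 53.981 °C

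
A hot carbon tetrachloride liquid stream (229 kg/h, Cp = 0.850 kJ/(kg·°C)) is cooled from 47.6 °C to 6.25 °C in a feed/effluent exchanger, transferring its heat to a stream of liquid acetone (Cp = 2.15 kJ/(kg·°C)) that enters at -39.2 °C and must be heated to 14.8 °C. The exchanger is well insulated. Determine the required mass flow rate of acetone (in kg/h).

ṁ_c = 69.3 kg/h

Heat released by hot stream: Q = 229 × 0.850 × (47.6 − 6.25) = 8048.8 kJ/h
Energy balance on cold side (adiabatic exchanger): Q = ṁ_c·Cp_c·(T_c,out − T_c,in)
ṁ_c = 8048.8 / [2.15 × (14.8 − -39.2)] = 69.326 kg/h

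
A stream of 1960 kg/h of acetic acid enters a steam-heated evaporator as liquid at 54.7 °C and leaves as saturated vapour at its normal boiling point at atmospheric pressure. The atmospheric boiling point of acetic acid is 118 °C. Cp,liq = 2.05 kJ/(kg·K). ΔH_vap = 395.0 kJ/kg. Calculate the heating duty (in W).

liquid 54.7→118 °C: 129.76 kJ/kg
vaporisation at 118 °C: 395 kJ/kg
Δh = 129.76 + 395 = 524.76 kJ/kg
Q = ṁ·Δh = 1960 kg/h × 524.76 kJ/kg = 1.0285e+06 kJ/h
|Q| = 285.71 kW = 285710 W

Q = 286000 W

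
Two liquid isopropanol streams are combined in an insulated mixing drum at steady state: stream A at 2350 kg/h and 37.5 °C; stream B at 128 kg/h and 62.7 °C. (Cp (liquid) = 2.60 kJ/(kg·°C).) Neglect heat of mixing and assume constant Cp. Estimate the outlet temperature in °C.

T_out = 38.8 °C

Energy balance with Q = 0: Σ ṁᵢCp,ᵢ(T_out − Tᵢ) = 0
T_out = Σ ṁᵢCp,ᵢTᵢ / Σ ṁᵢCp,ᵢ
      = 249990 / 6442.8 = 38.802 °C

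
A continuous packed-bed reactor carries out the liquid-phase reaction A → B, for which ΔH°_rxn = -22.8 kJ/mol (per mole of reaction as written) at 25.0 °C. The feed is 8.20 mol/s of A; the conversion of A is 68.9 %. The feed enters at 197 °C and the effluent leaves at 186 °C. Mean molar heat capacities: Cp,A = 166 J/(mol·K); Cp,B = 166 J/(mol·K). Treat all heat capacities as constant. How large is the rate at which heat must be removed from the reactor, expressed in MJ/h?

Q_out = 518 MJ/h

Extent of reaction ξ = 0.689 × 8.20 = 5.6498 mol/s
Reaction term: ξ·ΔH°_rxn = 5.6498 × -22.8 = -128.82 kJ/s
Sensible, feed 197→25 °C: -234.13 kJ/s
Outlet flows (mol/s): A 2.5502, B 5.6498
Sensible, products 25→186 °C: 219.15 kJ/s
Q = ΔH = -143.79 kJ/s = -143.79 kW
Heat removed = 517.64 MJ/h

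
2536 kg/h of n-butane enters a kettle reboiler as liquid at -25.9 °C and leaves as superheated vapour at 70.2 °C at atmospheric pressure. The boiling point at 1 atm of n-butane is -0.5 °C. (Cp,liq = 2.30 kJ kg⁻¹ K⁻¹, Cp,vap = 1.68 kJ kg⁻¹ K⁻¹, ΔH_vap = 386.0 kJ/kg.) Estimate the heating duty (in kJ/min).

liquid -25.9→-0.5 °C: 58.42 kJ/kg
vaporisation at -0.5 °C: 386 kJ/kg
vapour -0.5→70.2 °C: 118.78 kJ/kg
Δh = 58.42 + 386 + 118.78 = 563.2 kJ/kg
Q = ṁ·Δh = 2536 kg/h × 563.2 kJ/kg = 1.4283e+06 kJ/h
|Q| = 396.74 kW = 23804 kJ/min

Q = 23800 kJ/min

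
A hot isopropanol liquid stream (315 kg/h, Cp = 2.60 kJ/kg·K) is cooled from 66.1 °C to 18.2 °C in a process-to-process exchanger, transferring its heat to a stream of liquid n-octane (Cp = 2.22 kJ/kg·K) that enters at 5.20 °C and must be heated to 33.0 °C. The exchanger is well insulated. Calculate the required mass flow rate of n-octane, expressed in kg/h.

Heat released by hot stream: Q = 315 × 2.60 × (66.1 − 18.2) = 39230 kJ/h
Energy balance on cold side (adiabatic exchanger): Q = ṁ_c·Cp_c·(T_c,out − T_c,in)
ṁ_c = 39230 / [2.22 × (33.0 − 5.20)] = 635.66 kg/h

ṁ_c = 636 kg/h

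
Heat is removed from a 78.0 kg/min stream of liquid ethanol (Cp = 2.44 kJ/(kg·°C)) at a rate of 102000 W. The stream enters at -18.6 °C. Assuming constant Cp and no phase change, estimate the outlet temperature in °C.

T_out = -50.8 °C

Q = 102000 W = 6120 kJ/min
ΔT = Q/(ṁ·Cp) = 6120/(78.0×2.44) = 32.156 K
T_out = -18.6 − 32.156 = -50.756 °C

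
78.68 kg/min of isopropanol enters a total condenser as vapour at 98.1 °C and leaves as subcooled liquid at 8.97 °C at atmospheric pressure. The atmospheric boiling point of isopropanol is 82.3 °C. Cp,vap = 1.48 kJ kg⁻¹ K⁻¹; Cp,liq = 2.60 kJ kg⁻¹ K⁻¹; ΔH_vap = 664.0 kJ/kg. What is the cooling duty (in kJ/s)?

vapour 98.1→82.3 °C: -23.384 kJ/kg
condensation at 82.3 °C: -664 kJ/kg
liquid 82.3→8.97 °C: -190.66 kJ/kg
Δh = -23.384 + -664 + -190.66 = -878.04 kJ/kg
Q = ṁ·Δh = 78.68 kg/min × -878.04 kJ/kg = -69084 kJ/min
|Q| = 1151.4 kW

Q_c = 1150 kJ/s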